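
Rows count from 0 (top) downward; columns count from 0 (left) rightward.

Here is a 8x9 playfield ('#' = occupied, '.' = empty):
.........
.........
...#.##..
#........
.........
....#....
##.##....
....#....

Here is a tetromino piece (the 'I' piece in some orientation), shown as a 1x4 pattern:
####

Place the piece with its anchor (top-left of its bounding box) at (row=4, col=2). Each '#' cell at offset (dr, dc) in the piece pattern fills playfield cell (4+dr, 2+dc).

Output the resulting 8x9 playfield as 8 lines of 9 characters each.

Answer: .........
.........
...#.##..
#........
..####...
....#....
##.##....
....#....

Derivation:
Fill (4+0,2+0) = (4,2)
Fill (4+0,2+1) = (4,3)
Fill (4+0,2+2) = (4,4)
Fill (4+0,2+3) = (4,5)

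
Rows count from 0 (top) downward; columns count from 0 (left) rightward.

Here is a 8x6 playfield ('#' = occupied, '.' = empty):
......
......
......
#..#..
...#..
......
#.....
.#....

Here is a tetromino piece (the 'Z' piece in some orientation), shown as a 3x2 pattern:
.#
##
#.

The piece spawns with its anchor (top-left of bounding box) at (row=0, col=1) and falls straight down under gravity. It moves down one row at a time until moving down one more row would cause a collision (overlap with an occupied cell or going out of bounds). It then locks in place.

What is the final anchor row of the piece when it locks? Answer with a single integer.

Spawn at (row=0, col=1). Try each row:
  row 0: fits
  row 1: fits
  row 2: fits
  row 3: fits
  row 4: fits
  row 5: blocked -> lock at row 4

Answer: 4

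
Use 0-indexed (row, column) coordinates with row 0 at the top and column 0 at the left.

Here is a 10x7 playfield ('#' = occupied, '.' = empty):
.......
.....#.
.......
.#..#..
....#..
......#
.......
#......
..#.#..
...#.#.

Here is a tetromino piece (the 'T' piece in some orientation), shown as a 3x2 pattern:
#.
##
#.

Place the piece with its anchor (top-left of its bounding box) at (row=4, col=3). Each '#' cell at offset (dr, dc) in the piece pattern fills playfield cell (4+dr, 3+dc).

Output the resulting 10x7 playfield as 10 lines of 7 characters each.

Fill (4+0,3+0) = (4,3)
Fill (4+1,3+0) = (5,3)
Fill (4+1,3+1) = (5,4)
Fill (4+2,3+0) = (6,3)

Answer: .......
.....#.
.......
.#..#..
...##..
...##.#
...#...
#......
..#.#..
...#.#.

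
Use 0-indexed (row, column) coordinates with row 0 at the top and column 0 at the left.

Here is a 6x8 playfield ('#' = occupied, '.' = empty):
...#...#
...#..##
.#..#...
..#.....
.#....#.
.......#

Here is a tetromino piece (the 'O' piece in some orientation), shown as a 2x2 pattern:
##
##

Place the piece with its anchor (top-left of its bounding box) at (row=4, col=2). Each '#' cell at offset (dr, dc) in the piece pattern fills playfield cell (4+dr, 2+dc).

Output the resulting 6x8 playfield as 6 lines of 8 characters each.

Fill (4+0,2+0) = (4,2)
Fill (4+0,2+1) = (4,3)
Fill (4+1,2+0) = (5,2)
Fill (4+1,2+1) = (5,3)

Answer: ...#...#
...#..##
.#..#...
..#.....
.###..#.
..##...#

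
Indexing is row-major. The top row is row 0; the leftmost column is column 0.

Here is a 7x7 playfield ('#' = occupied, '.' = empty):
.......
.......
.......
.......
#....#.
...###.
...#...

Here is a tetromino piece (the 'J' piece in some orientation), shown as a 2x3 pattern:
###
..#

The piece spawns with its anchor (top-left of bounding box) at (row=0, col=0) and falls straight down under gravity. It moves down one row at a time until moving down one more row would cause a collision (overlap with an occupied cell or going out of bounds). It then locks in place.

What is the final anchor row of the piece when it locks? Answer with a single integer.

Answer: 3

Derivation:
Spawn at (row=0, col=0). Try each row:
  row 0: fits
  row 1: fits
  row 2: fits
  row 3: fits
  row 4: blocked -> lock at row 3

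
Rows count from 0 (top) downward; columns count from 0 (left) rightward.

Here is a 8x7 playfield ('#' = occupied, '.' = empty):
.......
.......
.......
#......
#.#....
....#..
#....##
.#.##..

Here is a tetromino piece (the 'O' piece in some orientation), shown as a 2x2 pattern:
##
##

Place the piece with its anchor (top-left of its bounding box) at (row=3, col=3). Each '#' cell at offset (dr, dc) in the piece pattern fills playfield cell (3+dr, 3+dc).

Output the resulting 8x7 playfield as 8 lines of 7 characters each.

Fill (3+0,3+0) = (3,3)
Fill (3+0,3+1) = (3,4)
Fill (3+1,3+0) = (4,3)
Fill (3+1,3+1) = (4,4)

Answer: .......
.......
.......
#..##..
#.###..
....#..
#....##
.#.##..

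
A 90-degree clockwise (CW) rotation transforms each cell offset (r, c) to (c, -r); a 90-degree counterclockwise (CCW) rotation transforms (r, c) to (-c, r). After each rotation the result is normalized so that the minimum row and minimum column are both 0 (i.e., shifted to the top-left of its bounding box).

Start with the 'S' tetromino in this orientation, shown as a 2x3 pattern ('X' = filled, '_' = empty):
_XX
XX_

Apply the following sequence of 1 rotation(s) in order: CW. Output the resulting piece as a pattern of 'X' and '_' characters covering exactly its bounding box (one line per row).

Start:
_XX
XX_
After rotation 1 (CW):
X_
XX
_X

Answer: X_
XX
_X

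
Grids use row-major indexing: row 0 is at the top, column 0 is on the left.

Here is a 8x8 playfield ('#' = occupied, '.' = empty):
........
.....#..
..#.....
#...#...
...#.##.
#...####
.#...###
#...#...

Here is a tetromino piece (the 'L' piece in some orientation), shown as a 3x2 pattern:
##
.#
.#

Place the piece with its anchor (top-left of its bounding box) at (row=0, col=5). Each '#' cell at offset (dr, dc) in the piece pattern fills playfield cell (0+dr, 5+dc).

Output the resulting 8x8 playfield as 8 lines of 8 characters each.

Fill (0+0,5+0) = (0,5)
Fill (0+0,5+1) = (0,6)
Fill (0+1,5+1) = (1,6)
Fill (0+2,5+1) = (2,6)

Answer: .....##.
.....##.
..#...#.
#...#...
...#.##.
#...####
.#...###
#...#...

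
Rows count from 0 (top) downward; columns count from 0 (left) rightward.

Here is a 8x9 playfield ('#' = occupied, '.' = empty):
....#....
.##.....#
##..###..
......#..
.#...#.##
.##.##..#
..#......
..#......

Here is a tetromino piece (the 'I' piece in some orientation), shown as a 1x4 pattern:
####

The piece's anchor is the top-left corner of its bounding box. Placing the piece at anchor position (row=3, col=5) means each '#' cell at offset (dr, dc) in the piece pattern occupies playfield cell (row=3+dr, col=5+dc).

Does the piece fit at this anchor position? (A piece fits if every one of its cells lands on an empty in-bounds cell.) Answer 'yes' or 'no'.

Answer: no

Derivation:
Check each piece cell at anchor (3, 5):
  offset (0,0) -> (3,5): empty -> OK
  offset (0,1) -> (3,6): occupied ('#') -> FAIL
  offset (0,2) -> (3,7): empty -> OK
  offset (0,3) -> (3,8): empty -> OK
All cells valid: no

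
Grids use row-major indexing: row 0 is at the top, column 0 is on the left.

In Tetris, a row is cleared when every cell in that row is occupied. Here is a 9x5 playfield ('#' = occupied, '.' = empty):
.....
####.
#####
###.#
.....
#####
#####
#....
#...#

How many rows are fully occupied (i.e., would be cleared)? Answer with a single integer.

Answer: 3

Derivation:
Check each row:
  row 0: 5 empty cells -> not full
  row 1: 1 empty cell -> not full
  row 2: 0 empty cells -> FULL (clear)
  row 3: 1 empty cell -> not full
  row 4: 5 empty cells -> not full
  row 5: 0 empty cells -> FULL (clear)
  row 6: 0 empty cells -> FULL (clear)
  row 7: 4 empty cells -> not full
  row 8: 3 empty cells -> not full
Total rows cleared: 3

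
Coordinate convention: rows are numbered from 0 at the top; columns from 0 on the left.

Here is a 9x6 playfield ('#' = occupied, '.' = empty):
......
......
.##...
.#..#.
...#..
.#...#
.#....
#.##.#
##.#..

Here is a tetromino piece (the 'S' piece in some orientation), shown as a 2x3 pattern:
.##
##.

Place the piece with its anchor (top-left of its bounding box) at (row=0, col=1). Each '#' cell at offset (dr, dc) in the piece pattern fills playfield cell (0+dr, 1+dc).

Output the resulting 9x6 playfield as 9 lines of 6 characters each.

Fill (0+0,1+1) = (0,2)
Fill (0+0,1+2) = (0,3)
Fill (0+1,1+0) = (1,1)
Fill (0+1,1+1) = (1,2)

Answer: ..##..
.##...
.##...
.#..#.
...#..
.#...#
.#....
#.##.#
##.#..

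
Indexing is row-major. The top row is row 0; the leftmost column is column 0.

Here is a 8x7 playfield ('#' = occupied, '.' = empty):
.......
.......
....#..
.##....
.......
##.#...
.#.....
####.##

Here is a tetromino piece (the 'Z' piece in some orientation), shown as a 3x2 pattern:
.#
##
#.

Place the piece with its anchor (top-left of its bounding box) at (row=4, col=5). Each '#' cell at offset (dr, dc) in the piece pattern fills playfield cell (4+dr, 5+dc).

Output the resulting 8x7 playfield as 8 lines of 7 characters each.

Answer: .......
.......
....#..
.##....
......#
##.#.##
.#...#.
####.##

Derivation:
Fill (4+0,5+1) = (4,6)
Fill (4+1,5+0) = (5,5)
Fill (4+1,5+1) = (5,6)
Fill (4+2,5+0) = (6,5)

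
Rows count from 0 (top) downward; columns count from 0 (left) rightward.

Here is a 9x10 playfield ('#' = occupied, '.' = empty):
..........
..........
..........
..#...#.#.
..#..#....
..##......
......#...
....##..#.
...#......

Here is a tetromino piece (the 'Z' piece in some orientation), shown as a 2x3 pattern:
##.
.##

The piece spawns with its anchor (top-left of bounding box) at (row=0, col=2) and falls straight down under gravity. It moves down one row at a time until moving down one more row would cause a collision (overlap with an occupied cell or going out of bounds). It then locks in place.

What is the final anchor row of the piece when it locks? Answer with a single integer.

Spawn at (row=0, col=2). Try each row:
  row 0: fits
  row 1: fits
  row 2: fits
  row 3: blocked -> lock at row 2

Answer: 2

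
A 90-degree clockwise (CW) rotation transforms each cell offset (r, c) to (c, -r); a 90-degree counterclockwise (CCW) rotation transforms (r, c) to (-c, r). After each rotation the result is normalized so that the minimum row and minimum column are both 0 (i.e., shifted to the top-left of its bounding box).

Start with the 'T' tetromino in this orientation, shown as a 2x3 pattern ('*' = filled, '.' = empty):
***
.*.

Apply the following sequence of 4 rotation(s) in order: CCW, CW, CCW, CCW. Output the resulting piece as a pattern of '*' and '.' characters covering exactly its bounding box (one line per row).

Start:
***
.*.
After rotation 1 (CCW):
*.
**
*.
After rotation 2 (CW):
***
.*.
After rotation 3 (CCW):
*.
**
*.
After rotation 4 (CCW):
.*.
***

Answer: .*.
***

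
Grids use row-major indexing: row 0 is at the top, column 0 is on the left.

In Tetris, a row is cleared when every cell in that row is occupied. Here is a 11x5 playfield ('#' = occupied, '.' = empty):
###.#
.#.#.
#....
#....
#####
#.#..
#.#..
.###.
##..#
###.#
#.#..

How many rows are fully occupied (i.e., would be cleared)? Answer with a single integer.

Check each row:
  row 0: 1 empty cell -> not full
  row 1: 3 empty cells -> not full
  row 2: 4 empty cells -> not full
  row 3: 4 empty cells -> not full
  row 4: 0 empty cells -> FULL (clear)
  row 5: 3 empty cells -> not full
  row 6: 3 empty cells -> not full
  row 7: 2 empty cells -> not full
  row 8: 2 empty cells -> not full
  row 9: 1 empty cell -> not full
  row 10: 3 empty cells -> not full
Total rows cleared: 1

Answer: 1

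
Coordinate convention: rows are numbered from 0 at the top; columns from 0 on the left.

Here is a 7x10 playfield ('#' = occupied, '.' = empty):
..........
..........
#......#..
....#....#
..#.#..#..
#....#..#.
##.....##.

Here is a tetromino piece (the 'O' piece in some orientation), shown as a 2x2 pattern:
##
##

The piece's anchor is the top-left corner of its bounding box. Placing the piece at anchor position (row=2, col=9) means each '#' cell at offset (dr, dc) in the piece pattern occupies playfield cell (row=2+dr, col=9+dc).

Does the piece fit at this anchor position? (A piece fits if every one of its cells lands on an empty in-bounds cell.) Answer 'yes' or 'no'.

Check each piece cell at anchor (2, 9):
  offset (0,0) -> (2,9): empty -> OK
  offset (0,1) -> (2,10): out of bounds -> FAIL
  offset (1,0) -> (3,9): occupied ('#') -> FAIL
  offset (1,1) -> (3,10): out of bounds -> FAIL
All cells valid: no

Answer: no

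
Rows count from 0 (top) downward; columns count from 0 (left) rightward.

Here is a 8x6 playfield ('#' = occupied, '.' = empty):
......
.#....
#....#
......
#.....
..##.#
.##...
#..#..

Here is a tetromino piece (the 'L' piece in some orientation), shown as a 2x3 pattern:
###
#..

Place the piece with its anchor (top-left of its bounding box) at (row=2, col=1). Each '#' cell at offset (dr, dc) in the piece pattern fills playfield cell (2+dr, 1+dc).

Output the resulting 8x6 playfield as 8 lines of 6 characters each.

Fill (2+0,1+0) = (2,1)
Fill (2+0,1+1) = (2,2)
Fill (2+0,1+2) = (2,3)
Fill (2+1,1+0) = (3,1)

Answer: ......
.#....
####.#
.#....
#.....
..##.#
.##...
#..#..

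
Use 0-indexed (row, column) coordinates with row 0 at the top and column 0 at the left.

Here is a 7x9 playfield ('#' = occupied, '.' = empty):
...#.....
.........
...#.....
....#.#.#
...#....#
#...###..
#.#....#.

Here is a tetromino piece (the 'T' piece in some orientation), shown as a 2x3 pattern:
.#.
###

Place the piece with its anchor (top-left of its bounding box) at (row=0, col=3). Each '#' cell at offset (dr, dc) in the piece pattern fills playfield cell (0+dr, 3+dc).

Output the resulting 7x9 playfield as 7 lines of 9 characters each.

Answer: ...##....
...###...
...#.....
....#.#.#
...#....#
#...###..
#.#....#.

Derivation:
Fill (0+0,3+1) = (0,4)
Fill (0+1,3+0) = (1,3)
Fill (0+1,3+1) = (1,4)
Fill (0+1,3+2) = (1,5)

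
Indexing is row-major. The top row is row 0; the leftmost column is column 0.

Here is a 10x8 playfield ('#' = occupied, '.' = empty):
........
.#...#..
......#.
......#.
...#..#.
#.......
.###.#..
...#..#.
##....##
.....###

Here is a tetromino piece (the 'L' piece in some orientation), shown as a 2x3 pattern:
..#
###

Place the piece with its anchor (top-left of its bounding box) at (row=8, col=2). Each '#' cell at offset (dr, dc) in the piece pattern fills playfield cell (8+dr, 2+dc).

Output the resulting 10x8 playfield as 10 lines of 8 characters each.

Fill (8+0,2+2) = (8,4)
Fill (8+1,2+0) = (9,2)
Fill (8+1,2+1) = (9,3)
Fill (8+1,2+2) = (9,4)

Answer: ........
.#...#..
......#.
......#.
...#..#.
#.......
.###.#..
...#..#.
##..#.##
..######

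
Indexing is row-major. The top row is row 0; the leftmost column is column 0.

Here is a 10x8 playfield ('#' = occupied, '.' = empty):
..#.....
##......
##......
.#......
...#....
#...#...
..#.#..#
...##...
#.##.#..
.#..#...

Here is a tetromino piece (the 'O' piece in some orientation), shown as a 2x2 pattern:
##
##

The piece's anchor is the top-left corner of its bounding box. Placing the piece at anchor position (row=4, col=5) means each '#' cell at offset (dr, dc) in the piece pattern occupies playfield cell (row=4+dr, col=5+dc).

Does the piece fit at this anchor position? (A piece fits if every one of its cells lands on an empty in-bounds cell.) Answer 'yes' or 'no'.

Answer: yes

Derivation:
Check each piece cell at anchor (4, 5):
  offset (0,0) -> (4,5): empty -> OK
  offset (0,1) -> (4,6): empty -> OK
  offset (1,0) -> (5,5): empty -> OK
  offset (1,1) -> (5,6): empty -> OK
All cells valid: yes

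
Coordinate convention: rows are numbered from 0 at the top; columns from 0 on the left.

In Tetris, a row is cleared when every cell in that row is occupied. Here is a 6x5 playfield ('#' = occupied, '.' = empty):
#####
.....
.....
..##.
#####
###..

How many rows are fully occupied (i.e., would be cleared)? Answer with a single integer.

Check each row:
  row 0: 0 empty cells -> FULL (clear)
  row 1: 5 empty cells -> not full
  row 2: 5 empty cells -> not full
  row 3: 3 empty cells -> not full
  row 4: 0 empty cells -> FULL (clear)
  row 5: 2 empty cells -> not full
Total rows cleared: 2

Answer: 2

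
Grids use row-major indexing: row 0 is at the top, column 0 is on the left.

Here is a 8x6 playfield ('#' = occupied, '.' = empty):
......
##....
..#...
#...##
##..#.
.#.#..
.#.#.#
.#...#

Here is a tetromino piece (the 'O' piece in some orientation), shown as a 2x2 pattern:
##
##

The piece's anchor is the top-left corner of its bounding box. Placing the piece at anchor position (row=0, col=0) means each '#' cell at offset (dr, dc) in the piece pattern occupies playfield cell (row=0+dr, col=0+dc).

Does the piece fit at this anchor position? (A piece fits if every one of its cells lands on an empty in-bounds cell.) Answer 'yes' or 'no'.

Check each piece cell at anchor (0, 0):
  offset (0,0) -> (0,0): empty -> OK
  offset (0,1) -> (0,1): empty -> OK
  offset (1,0) -> (1,0): occupied ('#') -> FAIL
  offset (1,1) -> (1,1): occupied ('#') -> FAIL
All cells valid: no

Answer: no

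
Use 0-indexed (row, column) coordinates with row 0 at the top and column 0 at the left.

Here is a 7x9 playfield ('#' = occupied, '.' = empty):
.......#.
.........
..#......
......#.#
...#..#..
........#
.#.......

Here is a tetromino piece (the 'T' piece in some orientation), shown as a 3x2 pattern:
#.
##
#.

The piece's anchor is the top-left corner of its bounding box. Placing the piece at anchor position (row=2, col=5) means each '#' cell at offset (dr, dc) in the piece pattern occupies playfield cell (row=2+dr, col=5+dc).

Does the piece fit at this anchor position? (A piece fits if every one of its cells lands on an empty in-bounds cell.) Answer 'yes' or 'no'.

Answer: no

Derivation:
Check each piece cell at anchor (2, 5):
  offset (0,0) -> (2,5): empty -> OK
  offset (1,0) -> (3,5): empty -> OK
  offset (1,1) -> (3,6): occupied ('#') -> FAIL
  offset (2,0) -> (4,5): empty -> OK
All cells valid: no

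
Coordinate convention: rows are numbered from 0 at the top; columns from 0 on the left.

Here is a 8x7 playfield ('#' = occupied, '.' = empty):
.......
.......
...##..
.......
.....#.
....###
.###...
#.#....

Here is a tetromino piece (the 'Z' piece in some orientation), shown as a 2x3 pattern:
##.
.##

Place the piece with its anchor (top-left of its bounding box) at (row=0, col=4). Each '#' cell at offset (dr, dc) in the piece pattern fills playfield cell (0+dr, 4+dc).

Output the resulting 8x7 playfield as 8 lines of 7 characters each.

Answer: ....##.
.....##
...##..
.......
.....#.
....###
.###...
#.#....

Derivation:
Fill (0+0,4+0) = (0,4)
Fill (0+0,4+1) = (0,5)
Fill (0+1,4+1) = (1,5)
Fill (0+1,4+2) = (1,6)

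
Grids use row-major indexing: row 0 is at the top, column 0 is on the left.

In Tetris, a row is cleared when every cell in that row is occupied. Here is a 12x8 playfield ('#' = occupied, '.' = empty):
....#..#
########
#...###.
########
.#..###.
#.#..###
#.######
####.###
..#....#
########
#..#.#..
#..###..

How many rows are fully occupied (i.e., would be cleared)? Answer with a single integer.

Answer: 3

Derivation:
Check each row:
  row 0: 6 empty cells -> not full
  row 1: 0 empty cells -> FULL (clear)
  row 2: 4 empty cells -> not full
  row 3: 0 empty cells -> FULL (clear)
  row 4: 4 empty cells -> not full
  row 5: 3 empty cells -> not full
  row 6: 1 empty cell -> not full
  row 7: 1 empty cell -> not full
  row 8: 6 empty cells -> not full
  row 9: 0 empty cells -> FULL (clear)
  row 10: 5 empty cells -> not full
  row 11: 4 empty cells -> not full
Total rows cleared: 3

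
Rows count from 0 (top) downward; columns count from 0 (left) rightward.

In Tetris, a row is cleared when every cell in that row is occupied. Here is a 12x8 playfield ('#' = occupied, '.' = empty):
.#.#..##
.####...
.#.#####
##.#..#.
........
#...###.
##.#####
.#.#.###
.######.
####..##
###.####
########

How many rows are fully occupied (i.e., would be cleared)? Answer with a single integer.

Answer: 1

Derivation:
Check each row:
  row 0: 4 empty cells -> not full
  row 1: 4 empty cells -> not full
  row 2: 2 empty cells -> not full
  row 3: 4 empty cells -> not full
  row 4: 8 empty cells -> not full
  row 5: 4 empty cells -> not full
  row 6: 1 empty cell -> not full
  row 7: 3 empty cells -> not full
  row 8: 2 empty cells -> not full
  row 9: 2 empty cells -> not full
  row 10: 1 empty cell -> not full
  row 11: 0 empty cells -> FULL (clear)
Total rows cleared: 1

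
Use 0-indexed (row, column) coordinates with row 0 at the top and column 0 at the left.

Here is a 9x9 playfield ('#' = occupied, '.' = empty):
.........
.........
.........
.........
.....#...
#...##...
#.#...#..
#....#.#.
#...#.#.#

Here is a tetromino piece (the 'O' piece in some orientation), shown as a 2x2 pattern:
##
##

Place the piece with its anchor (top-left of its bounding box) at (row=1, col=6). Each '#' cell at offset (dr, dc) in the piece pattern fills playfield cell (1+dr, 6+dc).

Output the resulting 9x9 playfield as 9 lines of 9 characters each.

Fill (1+0,6+0) = (1,6)
Fill (1+0,6+1) = (1,7)
Fill (1+1,6+0) = (2,6)
Fill (1+1,6+1) = (2,7)

Answer: .........
......##.
......##.
.........
.....#...
#...##...
#.#...#..
#....#.#.
#...#.#.#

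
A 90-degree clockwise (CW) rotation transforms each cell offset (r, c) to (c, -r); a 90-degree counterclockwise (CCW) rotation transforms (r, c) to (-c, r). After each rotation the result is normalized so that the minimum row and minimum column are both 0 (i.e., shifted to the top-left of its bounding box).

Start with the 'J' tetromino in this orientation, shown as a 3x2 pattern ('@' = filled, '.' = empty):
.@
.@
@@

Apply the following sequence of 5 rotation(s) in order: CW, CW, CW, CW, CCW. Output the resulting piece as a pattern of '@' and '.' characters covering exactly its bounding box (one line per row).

Answer: @@@
..@

Derivation:
Start:
.@
.@
@@
After rotation 1 (CW):
@..
@@@
After rotation 2 (CW):
@@
@.
@.
After rotation 3 (CW):
@@@
..@
After rotation 4 (CW):
.@
.@
@@
After rotation 5 (CCW):
@@@
..@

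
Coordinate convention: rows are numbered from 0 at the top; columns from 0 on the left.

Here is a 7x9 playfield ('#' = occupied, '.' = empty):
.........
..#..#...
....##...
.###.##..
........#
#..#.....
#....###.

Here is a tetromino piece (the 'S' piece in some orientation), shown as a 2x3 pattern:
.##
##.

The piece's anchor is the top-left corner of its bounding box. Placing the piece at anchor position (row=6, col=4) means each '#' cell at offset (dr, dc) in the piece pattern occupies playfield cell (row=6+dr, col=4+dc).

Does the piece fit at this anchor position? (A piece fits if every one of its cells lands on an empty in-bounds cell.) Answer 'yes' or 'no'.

Check each piece cell at anchor (6, 4):
  offset (0,1) -> (6,5): occupied ('#') -> FAIL
  offset (0,2) -> (6,6): occupied ('#') -> FAIL
  offset (1,0) -> (7,4): out of bounds -> FAIL
  offset (1,1) -> (7,5): out of bounds -> FAIL
All cells valid: no

Answer: no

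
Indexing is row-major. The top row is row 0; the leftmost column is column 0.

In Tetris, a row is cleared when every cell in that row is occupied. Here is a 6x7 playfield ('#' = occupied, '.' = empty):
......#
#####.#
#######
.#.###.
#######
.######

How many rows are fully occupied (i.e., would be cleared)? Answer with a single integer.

Check each row:
  row 0: 6 empty cells -> not full
  row 1: 1 empty cell -> not full
  row 2: 0 empty cells -> FULL (clear)
  row 3: 3 empty cells -> not full
  row 4: 0 empty cells -> FULL (clear)
  row 5: 1 empty cell -> not full
Total rows cleared: 2

Answer: 2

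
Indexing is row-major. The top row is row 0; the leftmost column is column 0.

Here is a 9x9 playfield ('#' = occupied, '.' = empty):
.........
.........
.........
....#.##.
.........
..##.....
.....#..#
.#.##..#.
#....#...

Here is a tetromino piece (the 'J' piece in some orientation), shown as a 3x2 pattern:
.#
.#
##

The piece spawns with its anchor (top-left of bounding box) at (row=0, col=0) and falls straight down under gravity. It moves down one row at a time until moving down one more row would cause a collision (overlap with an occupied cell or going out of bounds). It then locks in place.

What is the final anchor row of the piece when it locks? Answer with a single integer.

Answer: 4

Derivation:
Spawn at (row=0, col=0). Try each row:
  row 0: fits
  row 1: fits
  row 2: fits
  row 3: fits
  row 4: fits
  row 5: blocked -> lock at row 4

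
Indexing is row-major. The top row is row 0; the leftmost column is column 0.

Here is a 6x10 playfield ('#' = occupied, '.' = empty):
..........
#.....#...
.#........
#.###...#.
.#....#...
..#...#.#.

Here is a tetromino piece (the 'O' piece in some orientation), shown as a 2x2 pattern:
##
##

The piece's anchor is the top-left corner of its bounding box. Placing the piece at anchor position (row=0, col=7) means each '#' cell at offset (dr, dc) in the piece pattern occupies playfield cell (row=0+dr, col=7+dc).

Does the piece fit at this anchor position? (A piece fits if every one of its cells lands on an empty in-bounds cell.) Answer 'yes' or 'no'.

Check each piece cell at anchor (0, 7):
  offset (0,0) -> (0,7): empty -> OK
  offset (0,1) -> (0,8): empty -> OK
  offset (1,0) -> (1,7): empty -> OK
  offset (1,1) -> (1,8): empty -> OK
All cells valid: yes

Answer: yes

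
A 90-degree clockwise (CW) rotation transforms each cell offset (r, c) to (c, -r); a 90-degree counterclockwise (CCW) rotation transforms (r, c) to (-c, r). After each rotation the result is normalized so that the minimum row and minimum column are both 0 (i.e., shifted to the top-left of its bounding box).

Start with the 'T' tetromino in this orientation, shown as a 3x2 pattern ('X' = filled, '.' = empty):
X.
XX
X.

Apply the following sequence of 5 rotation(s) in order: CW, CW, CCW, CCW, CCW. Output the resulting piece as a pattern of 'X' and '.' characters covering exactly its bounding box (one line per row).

Answer: .X.
XXX

Derivation:
Start:
X.
XX
X.
After rotation 1 (CW):
XXX
.X.
After rotation 2 (CW):
.X
XX
.X
After rotation 3 (CCW):
XXX
.X.
After rotation 4 (CCW):
X.
XX
X.
After rotation 5 (CCW):
.X.
XXX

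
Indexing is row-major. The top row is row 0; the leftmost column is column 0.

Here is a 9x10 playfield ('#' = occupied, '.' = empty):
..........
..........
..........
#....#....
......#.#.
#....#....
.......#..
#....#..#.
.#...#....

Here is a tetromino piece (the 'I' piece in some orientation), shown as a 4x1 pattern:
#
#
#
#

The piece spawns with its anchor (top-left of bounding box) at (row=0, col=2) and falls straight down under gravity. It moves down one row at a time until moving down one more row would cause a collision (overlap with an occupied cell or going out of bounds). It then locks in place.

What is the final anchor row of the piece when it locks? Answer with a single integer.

Answer: 5

Derivation:
Spawn at (row=0, col=2). Try each row:
  row 0: fits
  row 1: fits
  row 2: fits
  row 3: fits
  row 4: fits
  row 5: fits
  row 6: blocked -> lock at row 5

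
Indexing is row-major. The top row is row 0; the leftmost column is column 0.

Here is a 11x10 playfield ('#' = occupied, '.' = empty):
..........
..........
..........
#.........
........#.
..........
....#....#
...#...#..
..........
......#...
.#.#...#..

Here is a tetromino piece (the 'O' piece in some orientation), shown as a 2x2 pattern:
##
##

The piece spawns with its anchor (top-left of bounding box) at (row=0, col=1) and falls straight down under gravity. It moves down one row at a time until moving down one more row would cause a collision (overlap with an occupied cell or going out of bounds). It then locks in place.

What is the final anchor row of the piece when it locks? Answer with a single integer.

Answer: 8

Derivation:
Spawn at (row=0, col=1). Try each row:
  row 0: fits
  row 1: fits
  row 2: fits
  row 3: fits
  row 4: fits
  row 5: fits
  row 6: fits
  row 7: fits
  row 8: fits
  row 9: blocked -> lock at row 8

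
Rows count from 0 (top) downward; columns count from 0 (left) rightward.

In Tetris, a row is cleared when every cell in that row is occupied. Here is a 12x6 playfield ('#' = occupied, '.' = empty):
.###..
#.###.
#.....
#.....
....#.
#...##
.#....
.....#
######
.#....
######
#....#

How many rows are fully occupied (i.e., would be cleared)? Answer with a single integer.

Answer: 2

Derivation:
Check each row:
  row 0: 3 empty cells -> not full
  row 1: 2 empty cells -> not full
  row 2: 5 empty cells -> not full
  row 3: 5 empty cells -> not full
  row 4: 5 empty cells -> not full
  row 5: 3 empty cells -> not full
  row 6: 5 empty cells -> not full
  row 7: 5 empty cells -> not full
  row 8: 0 empty cells -> FULL (clear)
  row 9: 5 empty cells -> not full
  row 10: 0 empty cells -> FULL (clear)
  row 11: 4 empty cells -> not full
Total rows cleared: 2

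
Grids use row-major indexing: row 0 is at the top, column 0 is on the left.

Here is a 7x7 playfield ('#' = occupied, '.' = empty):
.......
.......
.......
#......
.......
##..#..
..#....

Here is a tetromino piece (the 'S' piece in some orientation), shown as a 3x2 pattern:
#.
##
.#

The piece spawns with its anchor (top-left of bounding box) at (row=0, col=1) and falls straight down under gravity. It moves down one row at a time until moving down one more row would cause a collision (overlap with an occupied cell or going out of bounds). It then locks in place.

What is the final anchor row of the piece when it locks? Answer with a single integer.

Spawn at (row=0, col=1). Try each row:
  row 0: fits
  row 1: fits
  row 2: fits
  row 3: fits
  row 4: blocked -> lock at row 3

Answer: 3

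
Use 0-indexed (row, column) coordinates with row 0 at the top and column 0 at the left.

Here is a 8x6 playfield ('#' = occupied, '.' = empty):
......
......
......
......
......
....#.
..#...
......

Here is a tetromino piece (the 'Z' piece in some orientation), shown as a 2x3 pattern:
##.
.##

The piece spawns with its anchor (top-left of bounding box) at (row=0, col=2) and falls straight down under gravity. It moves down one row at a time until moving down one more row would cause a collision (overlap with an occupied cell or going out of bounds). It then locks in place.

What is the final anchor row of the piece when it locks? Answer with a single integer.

Spawn at (row=0, col=2). Try each row:
  row 0: fits
  row 1: fits
  row 2: fits
  row 3: fits
  row 4: blocked -> lock at row 3

Answer: 3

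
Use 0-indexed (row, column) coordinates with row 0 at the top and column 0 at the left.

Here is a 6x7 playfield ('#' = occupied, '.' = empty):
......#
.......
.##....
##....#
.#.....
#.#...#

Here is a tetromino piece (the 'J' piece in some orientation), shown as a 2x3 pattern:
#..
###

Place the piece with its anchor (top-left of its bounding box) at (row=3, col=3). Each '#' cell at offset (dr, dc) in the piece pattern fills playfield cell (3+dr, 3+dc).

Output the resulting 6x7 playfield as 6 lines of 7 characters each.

Answer: ......#
.......
.##....
##.#..#
.#.###.
#.#...#

Derivation:
Fill (3+0,3+0) = (3,3)
Fill (3+1,3+0) = (4,3)
Fill (3+1,3+1) = (4,4)
Fill (3+1,3+2) = (4,5)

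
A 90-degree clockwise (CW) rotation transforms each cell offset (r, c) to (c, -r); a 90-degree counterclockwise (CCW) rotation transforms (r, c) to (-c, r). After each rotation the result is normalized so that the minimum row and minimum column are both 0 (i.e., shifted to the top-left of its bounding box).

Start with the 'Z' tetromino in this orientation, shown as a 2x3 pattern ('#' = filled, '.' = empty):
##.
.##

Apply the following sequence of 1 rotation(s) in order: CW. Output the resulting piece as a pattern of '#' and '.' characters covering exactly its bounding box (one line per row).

Start:
##.
.##
After rotation 1 (CW):
.#
##
#.

Answer: .#
##
#.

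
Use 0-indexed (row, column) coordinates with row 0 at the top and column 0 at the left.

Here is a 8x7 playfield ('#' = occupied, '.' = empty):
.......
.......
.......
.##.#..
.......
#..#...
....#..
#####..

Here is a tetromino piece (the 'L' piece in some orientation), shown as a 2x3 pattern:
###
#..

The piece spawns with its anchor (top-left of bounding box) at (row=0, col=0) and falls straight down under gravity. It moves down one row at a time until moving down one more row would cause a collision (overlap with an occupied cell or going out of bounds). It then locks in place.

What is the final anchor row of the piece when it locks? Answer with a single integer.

Spawn at (row=0, col=0). Try each row:
  row 0: fits
  row 1: fits
  row 2: fits
  row 3: blocked -> lock at row 2

Answer: 2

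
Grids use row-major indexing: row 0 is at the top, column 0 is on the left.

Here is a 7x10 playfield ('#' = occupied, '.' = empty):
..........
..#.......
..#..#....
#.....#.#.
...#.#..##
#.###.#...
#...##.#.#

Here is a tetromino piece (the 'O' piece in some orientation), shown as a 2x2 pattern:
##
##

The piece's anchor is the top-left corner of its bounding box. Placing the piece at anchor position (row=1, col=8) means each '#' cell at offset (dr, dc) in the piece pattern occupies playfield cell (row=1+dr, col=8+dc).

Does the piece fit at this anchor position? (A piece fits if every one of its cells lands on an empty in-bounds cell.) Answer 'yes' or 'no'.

Answer: yes

Derivation:
Check each piece cell at anchor (1, 8):
  offset (0,0) -> (1,8): empty -> OK
  offset (0,1) -> (1,9): empty -> OK
  offset (1,0) -> (2,8): empty -> OK
  offset (1,1) -> (2,9): empty -> OK
All cells valid: yes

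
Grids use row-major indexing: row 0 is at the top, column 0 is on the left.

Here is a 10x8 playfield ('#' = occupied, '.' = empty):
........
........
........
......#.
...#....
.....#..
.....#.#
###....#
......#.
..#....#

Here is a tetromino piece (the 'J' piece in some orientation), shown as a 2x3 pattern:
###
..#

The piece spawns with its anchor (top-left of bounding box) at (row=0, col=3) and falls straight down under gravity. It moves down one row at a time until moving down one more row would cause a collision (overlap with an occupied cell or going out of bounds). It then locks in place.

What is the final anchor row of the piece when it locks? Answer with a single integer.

Answer: 3

Derivation:
Spawn at (row=0, col=3). Try each row:
  row 0: fits
  row 1: fits
  row 2: fits
  row 3: fits
  row 4: blocked -> lock at row 3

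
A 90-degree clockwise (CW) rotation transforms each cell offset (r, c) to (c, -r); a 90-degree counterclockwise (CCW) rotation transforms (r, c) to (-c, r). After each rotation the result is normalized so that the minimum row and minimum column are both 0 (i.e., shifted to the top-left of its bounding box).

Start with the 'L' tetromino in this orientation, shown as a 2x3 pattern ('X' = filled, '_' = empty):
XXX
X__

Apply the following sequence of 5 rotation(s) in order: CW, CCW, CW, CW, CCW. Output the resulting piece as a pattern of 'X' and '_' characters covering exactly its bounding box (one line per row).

Answer: XX
_X
_X

Derivation:
Start:
XXX
X__
After rotation 1 (CW):
XX
_X
_X
After rotation 2 (CCW):
XXX
X__
After rotation 3 (CW):
XX
_X
_X
After rotation 4 (CW):
__X
XXX
After rotation 5 (CCW):
XX
_X
_X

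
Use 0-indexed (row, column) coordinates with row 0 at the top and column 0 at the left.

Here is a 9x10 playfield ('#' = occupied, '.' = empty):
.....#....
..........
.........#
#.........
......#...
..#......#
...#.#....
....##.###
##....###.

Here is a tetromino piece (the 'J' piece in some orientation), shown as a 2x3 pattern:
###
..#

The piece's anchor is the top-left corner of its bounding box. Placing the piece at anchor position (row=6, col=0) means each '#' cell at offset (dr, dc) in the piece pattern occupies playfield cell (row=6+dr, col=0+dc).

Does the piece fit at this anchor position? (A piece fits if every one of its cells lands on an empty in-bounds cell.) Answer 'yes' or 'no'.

Answer: yes

Derivation:
Check each piece cell at anchor (6, 0):
  offset (0,0) -> (6,0): empty -> OK
  offset (0,1) -> (6,1): empty -> OK
  offset (0,2) -> (6,2): empty -> OK
  offset (1,2) -> (7,2): empty -> OK
All cells valid: yes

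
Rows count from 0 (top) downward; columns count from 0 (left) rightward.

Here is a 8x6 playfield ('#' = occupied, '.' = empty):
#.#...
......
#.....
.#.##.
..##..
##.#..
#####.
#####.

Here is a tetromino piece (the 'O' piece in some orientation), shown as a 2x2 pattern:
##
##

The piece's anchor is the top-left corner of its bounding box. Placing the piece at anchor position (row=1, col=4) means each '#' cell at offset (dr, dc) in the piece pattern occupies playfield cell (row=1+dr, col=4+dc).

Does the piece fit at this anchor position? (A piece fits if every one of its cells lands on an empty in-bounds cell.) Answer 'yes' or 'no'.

Answer: yes

Derivation:
Check each piece cell at anchor (1, 4):
  offset (0,0) -> (1,4): empty -> OK
  offset (0,1) -> (1,5): empty -> OK
  offset (1,0) -> (2,4): empty -> OK
  offset (1,1) -> (2,5): empty -> OK
All cells valid: yes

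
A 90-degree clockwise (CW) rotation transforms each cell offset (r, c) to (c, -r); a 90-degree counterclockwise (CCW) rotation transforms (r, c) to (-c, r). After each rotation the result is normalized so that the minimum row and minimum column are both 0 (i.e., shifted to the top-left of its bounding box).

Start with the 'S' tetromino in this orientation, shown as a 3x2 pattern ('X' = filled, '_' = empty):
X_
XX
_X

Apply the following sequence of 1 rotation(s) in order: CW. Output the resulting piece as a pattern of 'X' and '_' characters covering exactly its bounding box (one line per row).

Start:
X_
XX
_X
After rotation 1 (CW):
_XX
XX_

Answer: _XX
XX_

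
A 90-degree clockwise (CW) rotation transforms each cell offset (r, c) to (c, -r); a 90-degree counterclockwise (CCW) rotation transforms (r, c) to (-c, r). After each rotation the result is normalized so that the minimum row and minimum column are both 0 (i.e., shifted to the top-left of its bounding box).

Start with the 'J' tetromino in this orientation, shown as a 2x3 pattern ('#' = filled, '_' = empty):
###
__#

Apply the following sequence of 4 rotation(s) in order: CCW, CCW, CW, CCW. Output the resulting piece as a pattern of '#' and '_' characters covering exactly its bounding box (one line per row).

Answer: #__
###

Derivation:
Start:
###
__#
After rotation 1 (CCW):
##
#_
#_
After rotation 2 (CCW):
#__
###
After rotation 3 (CW):
##
#_
#_
After rotation 4 (CCW):
#__
###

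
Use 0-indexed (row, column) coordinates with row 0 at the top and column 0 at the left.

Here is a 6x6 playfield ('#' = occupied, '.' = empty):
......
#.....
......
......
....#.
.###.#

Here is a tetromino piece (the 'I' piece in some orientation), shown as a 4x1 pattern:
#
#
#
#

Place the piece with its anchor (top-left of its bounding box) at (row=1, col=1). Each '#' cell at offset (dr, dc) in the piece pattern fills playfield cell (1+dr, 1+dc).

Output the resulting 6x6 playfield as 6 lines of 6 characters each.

Answer: ......
##....
.#....
.#....
.#..#.
.###.#

Derivation:
Fill (1+0,1+0) = (1,1)
Fill (1+1,1+0) = (2,1)
Fill (1+2,1+0) = (3,1)
Fill (1+3,1+0) = (4,1)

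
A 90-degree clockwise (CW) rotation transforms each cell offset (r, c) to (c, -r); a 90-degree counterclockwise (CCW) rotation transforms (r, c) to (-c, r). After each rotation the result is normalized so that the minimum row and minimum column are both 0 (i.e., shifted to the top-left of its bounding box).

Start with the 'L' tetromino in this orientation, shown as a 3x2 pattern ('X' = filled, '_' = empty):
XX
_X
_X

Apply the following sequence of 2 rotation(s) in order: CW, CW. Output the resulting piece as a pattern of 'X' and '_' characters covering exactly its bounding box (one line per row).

Start:
XX
_X
_X
After rotation 1 (CW):
__X
XXX
After rotation 2 (CW):
X_
X_
XX

Answer: X_
X_
XX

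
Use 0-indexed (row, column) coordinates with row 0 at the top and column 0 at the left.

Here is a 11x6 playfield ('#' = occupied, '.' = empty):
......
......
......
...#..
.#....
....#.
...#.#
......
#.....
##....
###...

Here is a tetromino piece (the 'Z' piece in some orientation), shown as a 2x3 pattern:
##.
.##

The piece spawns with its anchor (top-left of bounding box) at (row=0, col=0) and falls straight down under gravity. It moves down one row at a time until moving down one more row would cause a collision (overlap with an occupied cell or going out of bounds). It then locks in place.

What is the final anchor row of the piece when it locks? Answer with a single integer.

Spawn at (row=0, col=0). Try each row:
  row 0: fits
  row 1: fits
  row 2: fits
  row 3: blocked -> lock at row 2

Answer: 2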